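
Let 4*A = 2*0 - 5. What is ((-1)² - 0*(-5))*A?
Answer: -5/4 ≈ -1.2500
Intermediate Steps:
A = -5/4 (A = (2*0 - 5)/4 = (0 - 5)/4 = (¼)*(-5) = -5/4 ≈ -1.2500)
((-1)² - 0*(-5))*A = ((-1)² - 0*(-5))*(-5/4) = (1 - 8*0)*(-5/4) = (1 + 0)*(-5/4) = 1*(-5/4) = -5/4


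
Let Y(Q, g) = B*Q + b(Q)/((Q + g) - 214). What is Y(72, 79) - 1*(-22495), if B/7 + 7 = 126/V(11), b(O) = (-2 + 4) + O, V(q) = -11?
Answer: 9142565/693 ≈ 13193.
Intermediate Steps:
b(O) = 2 + O
B = -1421/11 (B = -49 + 7*(126/(-11)) = -49 + 7*(126*(-1/11)) = -49 + 7*(-126/11) = -49 - 882/11 = -1421/11 ≈ -129.18)
Y(Q, g) = -1421*Q/11 + (2 + Q)/(-214 + Q + g) (Y(Q, g) = -1421*Q/11 + (2 + Q)/((Q + g) - 214) = -1421*Q/11 + (2 + Q)/(-214 + Q + g))
Y(72, 79) - 1*(-22495) = (22 - 1421*72² + 304105*72 - 1421*72*79)/(11*(-214 + 72 + 79)) - 1*(-22495) = (1/11)*(22 - 1421*5184 + 21895560 - 8082648)/(-63) + 22495 = (1/11)*(-1/63)*(22 - 7366464 + 21895560 - 8082648) + 22495 = (1/11)*(-1/63)*6446470 + 22495 = -6446470/693 + 22495 = 9142565/693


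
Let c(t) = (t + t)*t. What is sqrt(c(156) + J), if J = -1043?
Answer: sqrt(47629) ≈ 218.24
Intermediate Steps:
c(t) = 2*t**2 (c(t) = (2*t)*t = 2*t**2)
sqrt(c(156) + J) = sqrt(2*156**2 - 1043) = sqrt(2*24336 - 1043) = sqrt(48672 - 1043) = sqrt(47629)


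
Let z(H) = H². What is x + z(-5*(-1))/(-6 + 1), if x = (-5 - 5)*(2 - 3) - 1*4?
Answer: 1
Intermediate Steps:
x = 6 (x = -10*(-1) - 4 = 10 - 4 = 6)
x + z(-5*(-1))/(-6 + 1) = 6 + (-5*(-1))²/(-6 + 1) = 6 + 5²/(-5) = 6 + 25*(-⅕) = 6 - 5 = 1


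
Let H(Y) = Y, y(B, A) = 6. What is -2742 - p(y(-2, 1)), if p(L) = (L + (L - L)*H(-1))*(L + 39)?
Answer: -3012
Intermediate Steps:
p(L) = L*(39 + L) (p(L) = (L + (L - L)*(-1))*(L + 39) = (L + 0*(-1))*(39 + L) = (L + 0)*(39 + L) = L*(39 + L))
-2742 - p(y(-2, 1)) = -2742 - 6*(39 + 6) = -2742 - 6*45 = -2742 - 1*270 = -2742 - 270 = -3012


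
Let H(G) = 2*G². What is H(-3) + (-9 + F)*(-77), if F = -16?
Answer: 1943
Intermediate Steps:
H(-3) + (-9 + F)*(-77) = 2*(-3)² + (-9 - 16)*(-77) = 2*9 - 25*(-77) = 18 + 1925 = 1943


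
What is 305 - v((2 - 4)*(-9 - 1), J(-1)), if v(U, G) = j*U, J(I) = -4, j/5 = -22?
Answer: 2505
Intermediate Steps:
j = -110 (j = 5*(-22) = -110)
v(U, G) = -110*U
305 - v((2 - 4)*(-9 - 1), J(-1)) = 305 - (-110)*(2 - 4)*(-9 - 1) = 305 - (-110)*(-2*(-10)) = 305 - (-110)*20 = 305 - 1*(-2200) = 305 + 2200 = 2505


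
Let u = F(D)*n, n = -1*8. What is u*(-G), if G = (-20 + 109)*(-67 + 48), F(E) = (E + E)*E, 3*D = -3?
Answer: -27056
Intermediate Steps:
D = -1 (D = (⅓)*(-3) = -1)
F(E) = 2*E² (F(E) = (2*E)*E = 2*E²)
n = -8
G = -1691 (G = 89*(-19) = -1691)
u = -16 (u = (2*(-1)²)*(-8) = (2*1)*(-8) = 2*(-8) = -16)
u*(-G) = -(-16)*(-1691) = -16*1691 = -27056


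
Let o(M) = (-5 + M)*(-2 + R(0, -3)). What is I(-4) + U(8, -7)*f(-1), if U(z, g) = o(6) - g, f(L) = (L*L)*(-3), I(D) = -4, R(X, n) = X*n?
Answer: -19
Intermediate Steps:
f(L) = -3*L² (f(L) = L²*(-3) = -3*L²)
o(M) = 10 - 2*M (o(M) = (-5 + M)*(-2 + 0*(-3)) = (-5 + M)*(-2 + 0) = (-5 + M)*(-2) = 10 - 2*M)
U(z, g) = -2 - g (U(z, g) = (10 - 2*6) - g = (10 - 12) - g = -2 - g)
I(-4) + U(8, -7)*f(-1) = -4 + (-2 - 1*(-7))*(-3*(-1)²) = -4 + (-2 + 7)*(-3*1) = -4 + 5*(-3) = -4 - 15 = -19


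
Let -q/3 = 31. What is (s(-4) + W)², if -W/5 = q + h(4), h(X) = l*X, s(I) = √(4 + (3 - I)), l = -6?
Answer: (585 + √11)² ≈ 3.4612e+5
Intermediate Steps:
q = -93 (q = -3*31 = -93)
s(I) = √(7 - I)
h(X) = -6*X
W = 585 (W = -5*(-93 - 6*4) = -5*(-93 - 24) = -5*(-117) = 585)
(s(-4) + W)² = (√(7 - 1*(-4)) + 585)² = (√(7 + 4) + 585)² = (√11 + 585)² = (585 + √11)²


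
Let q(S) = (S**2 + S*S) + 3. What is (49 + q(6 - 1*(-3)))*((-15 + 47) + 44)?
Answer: 16264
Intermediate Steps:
q(S) = 3 + 2*S**2 (q(S) = (S**2 + S**2) + 3 = 2*S**2 + 3 = 3 + 2*S**2)
(49 + q(6 - 1*(-3)))*((-15 + 47) + 44) = (49 + (3 + 2*(6 - 1*(-3))**2))*((-15 + 47) + 44) = (49 + (3 + 2*(6 + 3)**2))*(32 + 44) = (49 + (3 + 2*9**2))*76 = (49 + (3 + 2*81))*76 = (49 + (3 + 162))*76 = (49 + 165)*76 = 214*76 = 16264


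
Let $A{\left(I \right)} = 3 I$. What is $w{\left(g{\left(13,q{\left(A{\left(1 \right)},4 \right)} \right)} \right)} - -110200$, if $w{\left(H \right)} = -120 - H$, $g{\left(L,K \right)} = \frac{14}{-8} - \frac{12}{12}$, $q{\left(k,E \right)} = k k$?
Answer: $\frac{440331}{4} \approx 1.1008 \cdot 10^{5}$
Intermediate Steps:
$q{\left(k,E \right)} = k^{2}$
$g{\left(L,K \right)} = - \frac{11}{4}$ ($g{\left(L,K \right)} = 14 \left(- \frac{1}{8}\right) - 1 = - \frac{7}{4} - 1 = - \frac{11}{4}$)
$w{\left(g{\left(13,q{\left(A{\left(1 \right)},4 \right)} \right)} \right)} - -110200 = \left(-120 - - \frac{11}{4}\right) - -110200 = \left(-120 + \frac{11}{4}\right) + 110200 = - \frac{469}{4} + 110200 = \frac{440331}{4}$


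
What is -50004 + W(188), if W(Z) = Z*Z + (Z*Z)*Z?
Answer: 6630012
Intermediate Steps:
W(Z) = Z² + Z³ (W(Z) = Z² + Z²*Z = Z² + Z³)
-50004 + W(188) = -50004 + 188²*(1 + 188) = -50004 + 35344*189 = -50004 + 6680016 = 6630012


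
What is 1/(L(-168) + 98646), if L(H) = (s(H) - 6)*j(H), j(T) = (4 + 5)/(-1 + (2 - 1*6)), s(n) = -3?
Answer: 5/493311 ≈ 1.0136e-5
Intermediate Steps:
j(T) = -9/5 (j(T) = 9/(-1 + (2 - 6)) = 9/(-1 - 4) = 9/(-5) = 9*(-⅕) = -9/5)
L(H) = 81/5 (L(H) = (-3 - 6)*(-9/5) = -9*(-9/5) = 81/5)
1/(L(-168) + 98646) = 1/(81/5 + 98646) = 1/(493311/5) = 5/493311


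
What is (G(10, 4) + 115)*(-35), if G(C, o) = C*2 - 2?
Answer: -4655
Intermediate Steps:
G(C, o) = -2 + 2*C (G(C, o) = 2*C - 2 = -2 + 2*C)
(G(10, 4) + 115)*(-35) = ((-2 + 2*10) + 115)*(-35) = ((-2 + 20) + 115)*(-35) = (18 + 115)*(-35) = 133*(-35) = -4655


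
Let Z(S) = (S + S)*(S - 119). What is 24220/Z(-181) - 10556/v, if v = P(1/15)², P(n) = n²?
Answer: -2901778423789/5430 ≈ -5.3440e+8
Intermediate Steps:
Z(S) = 2*S*(-119 + S) (Z(S) = (2*S)*(-119 + S) = 2*S*(-119 + S))
v = 1/50625 (v = ((1/15)²)² = (1/225)² = 1/50625 ≈ 1.9753e-5)
24220/Z(-181) - 10556/v = 24220/((2*(-181)*(-119 - 181))) - 10556/1/50625 = 24220/((2*(-181)*(-300))) - 10556*50625 = 24220/108600 - 534397500 = 24220*(1/108600) - 534397500 = 1211/5430 - 534397500 = -2901778423789/5430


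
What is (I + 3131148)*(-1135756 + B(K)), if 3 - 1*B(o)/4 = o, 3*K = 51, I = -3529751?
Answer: 452738070636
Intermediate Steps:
K = 17 (K = (⅓)*51 = 17)
B(o) = 12 - 4*o
(I + 3131148)*(-1135756 + B(K)) = (-3529751 + 3131148)*(-1135756 + (12 - 4*17)) = -398603*(-1135756 + (12 - 68)) = -398603*(-1135756 - 56) = -398603*(-1135812) = 452738070636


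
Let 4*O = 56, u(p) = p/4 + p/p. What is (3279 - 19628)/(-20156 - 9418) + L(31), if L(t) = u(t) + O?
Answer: 1378315/59148 ≈ 23.303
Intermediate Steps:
u(p) = 1 + p/4 (u(p) = p*(¼) + 1 = p/4 + 1 = 1 + p/4)
O = 14 (O = (¼)*56 = 14)
L(t) = 15 + t/4 (L(t) = (1 + t/4) + 14 = 15 + t/4)
(3279 - 19628)/(-20156 - 9418) + L(31) = (3279 - 19628)/(-20156 - 9418) + (15 + (¼)*31) = -16349/(-29574) + (15 + 31/4) = -16349*(-1/29574) + 91/4 = 16349/29574 + 91/4 = 1378315/59148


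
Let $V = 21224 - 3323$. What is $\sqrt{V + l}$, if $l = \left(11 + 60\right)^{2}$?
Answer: $\sqrt{22942} \approx 151.47$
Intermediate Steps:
$l = 5041$ ($l = 71^{2} = 5041$)
$V = 17901$ ($V = 21224 - 3323 = 17901$)
$\sqrt{V + l} = \sqrt{17901 + 5041} = \sqrt{22942}$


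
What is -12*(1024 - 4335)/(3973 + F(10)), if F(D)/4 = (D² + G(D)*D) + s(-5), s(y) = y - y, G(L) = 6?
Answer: 5676/659 ≈ 8.6131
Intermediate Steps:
s(y) = 0
F(D) = 4*D² + 24*D (F(D) = 4*((D² + 6*D) + 0) = 4*(D² + 6*D) = 4*D² + 24*D)
-12*(1024 - 4335)/(3973 + F(10)) = -12*(1024 - 4335)/(3973 + 4*10*(6 + 10)) = -12*(-3311/(3973 + 4*10*16)) = -12*(-3311/(3973 + 640)) = -12/(4613*(-1/3311)) = -12/(-659/473) = -12*(-473/659) = 5676/659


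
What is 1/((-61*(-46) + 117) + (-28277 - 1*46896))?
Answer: -1/72250 ≈ -1.3841e-5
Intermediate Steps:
1/((-61*(-46) + 117) + (-28277 - 1*46896)) = 1/((2806 + 117) + (-28277 - 46896)) = 1/(2923 - 75173) = 1/(-72250) = -1/72250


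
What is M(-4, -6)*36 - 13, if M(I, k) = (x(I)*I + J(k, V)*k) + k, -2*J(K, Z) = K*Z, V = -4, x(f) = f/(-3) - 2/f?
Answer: 2099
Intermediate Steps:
x(f) = -2/f - f/3 (x(f) = f*(-1/3) - 2/f = -f/3 - 2/f = -2/f - f/3)
J(K, Z) = -K*Z/2
M(I, k) = k + 2*k**2 + I*(-2/I - I/3) (M(I, k) = ((-2/I - I/3)*I + (-1/2*k*(-4))*k) + k = (I*(-2/I - I/3) + (2*k)*k) + k = (I*(-2/I - I/3) + 2*k**2) + k = (2*k**2 + I*(-2/I - I/3)) + k = k + 2*k**2 + I*(-2/I - I/3))
M(-4, -6)*36 - 13 = (-2 - 6 + 2*(-6)**2 - 1/3*(-4)**2)*36 - 13 = (-2 - 6 + 2*36 - 1/3*16)*36 - 13 = (-2 - 6 + 72 - 16/3)*36 - 13 = (176/3)*36 - 13 = 2112 - 13 = 2099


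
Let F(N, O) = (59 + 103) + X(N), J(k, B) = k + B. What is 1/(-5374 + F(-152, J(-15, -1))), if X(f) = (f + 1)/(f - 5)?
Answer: -157/818133 ≈ -0.00019190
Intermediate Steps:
J(k, B) = B + k
X(f) = (1 + f)/(-5 + f)
F(N, O) = 162 + (1 + N)/(-5 + N) (F(N, O) = (59 + 103) + (1 + N)/(-5 + N) = 162 + (1 + N)/(-5 + N))
1/(-5374 + F(-152, J(-15, -1))) = 1/(-5374 + (-809 + 163*(-152))/(-5 - 152)) = 1/(-5374 + (-809 - 24776)/(-157)) = 1/(-5374 - 1/157*(-25585)) = 1/(-5374 + 25585/157) = 1/(-818133/157) = -157/818133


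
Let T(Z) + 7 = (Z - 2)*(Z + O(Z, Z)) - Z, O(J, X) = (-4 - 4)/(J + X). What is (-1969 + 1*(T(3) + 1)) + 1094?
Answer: -2647/3 ≈ -882.33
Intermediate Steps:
O(J, X) = -8/(J + X)
T(Z) = -7 - Z + (-2 + Z)*(Z - 4/Z) (T(Z) = -7 + ((Z - 2)*(Z - 8/(Z + Z)) - Z) = -7 + ((-2 + Z)*(Z - 8*1/(2*Z)) - Z) = -7 + ((-2 + Z)*(Z - 4/Z) - Z) = -7 + (-Z + (-2 + Z)*(Z - 4/Z)) = -7 - Z + (-2 + Z)*(Z - 4/Z))
(-1969 + 1*(T(3) + 1)) + 1094 = (-1969 + 1*((-11 + 3² - 3*3 + 8/3) + 1)) + 1094 = (-1969 + 1*((-11 + 9 - 9 + 8*(⅓)) + 1)) + 1094 = (-1969 + 1*((-11 + 9 - 9 + 8/3) + 1)) + 1094 = (-1969 + 1*(-25/3 + 1)) + 1094 = (-1969 + 1*(-22/3)) + 1094 = (-1969 - 22/3) + 1094 = -5929/3 + 1094 = -2647/3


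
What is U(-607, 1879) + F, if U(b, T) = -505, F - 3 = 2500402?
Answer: 2499900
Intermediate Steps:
F = 2500405 (F = 3 + 2500402 = 2500405)
U(-607, 1879) + F = -505 + 2500405 = 2499900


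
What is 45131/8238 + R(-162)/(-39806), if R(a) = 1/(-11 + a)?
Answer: 77697960404/14182619061 ≈ 5.4784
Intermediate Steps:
45131/8238 + R(-162)/(-39806) = 45131/8238 + 1/(-11 - 162*(-39806)) = 45131*(1/8238) - 1/39806/(-173) = 45131/8238 - 1/173*(-1/39806) = 45131/8238 + 1/6886438 = 77697960404/14182619061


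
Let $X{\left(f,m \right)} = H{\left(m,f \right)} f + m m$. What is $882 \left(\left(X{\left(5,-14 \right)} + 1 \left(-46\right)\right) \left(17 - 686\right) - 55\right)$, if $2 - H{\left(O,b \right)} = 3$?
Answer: $-85606920$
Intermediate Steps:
$H{\left(O,b \right)} = -1$ ($H{\left(O,b \right)} = 2 - 3 = -1$)
$X{\left(f,m \right)} = m^{2} - f$ ($X{\left(f,m \right)} = - f + m m = - f + m^{2} = m^{2} - f$)
$882 \left(\left(X{\left(5,-14 \right)} + 1 \left(-46\right)\right) \left(17 - 686\right) - 55\right) = 882 \left(\left(\left(\left(-14\right)^{2} - 5\right) + 1 \left(-46\right)\right) \left(17 - 686\right) - 55\right) = 882 \left(\left(\left(196 - 5\right) - 46\right) \left(-669\right) - 55\right) = 882 \left(\left(191 - 46\right) \left(-669\right) - 55\right) = 882 \left(145 \left(-669\right) - 55\right) = 882 \left(-97005 - 55\right) = 882 \left(-97060\right) = -85606920$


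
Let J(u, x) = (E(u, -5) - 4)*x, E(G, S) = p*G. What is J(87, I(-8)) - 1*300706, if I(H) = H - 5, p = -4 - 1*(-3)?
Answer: -299523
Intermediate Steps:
p = -1 (p = -4 + 3 = -1)
E(G, S) = -G
I(H) = -5 + H
J(u, x) = x*(-4 - u) (J(u, x) = (-u - 4)*x = (-4 - u)*x = x*(-4 - u))
J(87, I(-8)) - 1*300706 = (-5 - 8)*(-4 - 1*87) - 1*300706 = -13*(-4 - 87) - 300706 = -13*(-91) - 300706 = 1183 - 300706 = -299523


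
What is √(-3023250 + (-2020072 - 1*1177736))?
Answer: I*√6221058 ≈ 2494.2*I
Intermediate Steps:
√(-3023250 + (-2020072 - 1*1177736)) = √(-3023250 + (-2020072 - 1177736)) = √(-3023250 - 3197808) = √(-6221058) = I*√6221058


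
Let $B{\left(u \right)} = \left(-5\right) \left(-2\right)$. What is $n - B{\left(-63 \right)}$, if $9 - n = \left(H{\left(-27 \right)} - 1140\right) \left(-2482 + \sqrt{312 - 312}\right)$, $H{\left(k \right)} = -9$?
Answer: $-2851819$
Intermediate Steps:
$B{\left(u \right)} = 10$
$n = -2851809$ ($n = 9 - \left(-9 - 1140\right) \left(-2482 + \sqrt{312 - 312}\right) = 9 - - 1149 \left(-2482 + \sqrt{0}\right) = 9 - - 1149 \left(-2482 + 0\right) = 9 - \left(-1149\right) \left(-2482\right) = 9 - 2851818 = -2851809$)
$n - B{\left(-63 \right)} = -2851809 - 10 = -2851819$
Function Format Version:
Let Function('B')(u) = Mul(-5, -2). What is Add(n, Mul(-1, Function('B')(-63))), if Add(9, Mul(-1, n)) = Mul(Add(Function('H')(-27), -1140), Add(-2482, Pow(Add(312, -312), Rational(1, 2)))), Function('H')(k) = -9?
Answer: -2851819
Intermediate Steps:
Function('B')(u) = 10
n = -2851809 (n = Add(9, Mul(-1, Mul(Add(-9, -1140), Add(-2482, Pow(Add(312, -312), Rational(1, 2)))))) = Add(9, Mul(-1, Mul(-1149, Add(-2482, Pow(0, Rational(1, 2)))))) = Add(9, Mul(-1, Mul(-1149, Add(-2482, 0)))) = Add(9, Mul(-1, Mul(-1149, -2482))) = Add(9, Mul(-1, 2851818)) = Add(9, -2851818) = -2851809)
Add(n, Mul(-1, Function('B')(-63))) = Add(-2851809, Mul(-1, 10)) = Add(-2851809, -10) = -2851819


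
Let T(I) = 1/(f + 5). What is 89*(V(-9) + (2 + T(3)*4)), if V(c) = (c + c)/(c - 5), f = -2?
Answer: 8633/21 ≈ 411.10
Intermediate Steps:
V(c) = 2*c/(-5 + c) (V(c) = (2*c)/(-5 + c) = 2*c/(-5 + c))
T(I) = 1/3 (T(I) = 1/(-2 + 5) = 1/3)
89*(V(-9) + (2 + T(3)*4)) = 89*(2*(-9)/(-5 - 9) + (2 + (1/3)*4)) = 89*(2*(-9)/(-14) + (2 + 4/3)) = 89*(2*(-9)*(-1/14) + 10/3) = 89*(9/7 + 10/3) = 89*(97/21) = 8633/21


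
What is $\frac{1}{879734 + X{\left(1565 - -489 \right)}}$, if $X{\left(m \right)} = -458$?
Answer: $\frac{1}{879276} \approx 1.1373 \cdot 10^{-6}$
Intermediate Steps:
$\frac{1}{879734 + X{\left(1565 - -489 \right)}} = \frac{1}{879734 - 458} = \frac{1}{879276}$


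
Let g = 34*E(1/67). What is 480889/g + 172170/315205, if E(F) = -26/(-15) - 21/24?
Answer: 1819003700874/110384791 ≈ 16479.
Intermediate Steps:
E(F) = 103/120 (E(F) = -26*(-1/15) - 21*1/24 = 26/15 - 7/8 = 103/120)
g = 1751/60 (g = 34*(103/120) = 1751/60 ≈ 29.183)
480889/g + 172170/315205 = 480889/(1751/60) + 172170/315205 = 480889*(60/1751) + 172170*(1/315205) = 28853340/1751 + 34434/63041 = 1819003700874/110384791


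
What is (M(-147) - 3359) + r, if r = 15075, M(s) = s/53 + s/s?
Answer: 620854/53 ≈ 11714.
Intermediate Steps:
M(s) = 1 + s/53 (M(s) = s*(1/53) + 1 = s/53 + 1 = 1 + s/53)
(M(-147) - 3359) + r = ((1 + (1/53)*(-147)) - 3359) + 15075 = ((1 - 147/53) - 3359) + 15075 = (-94/53 - 3359) + 15075 = -178121/53 + 15075 = 620854/53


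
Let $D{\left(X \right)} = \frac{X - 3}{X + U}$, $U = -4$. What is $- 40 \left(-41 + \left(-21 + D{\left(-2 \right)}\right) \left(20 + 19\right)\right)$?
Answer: $33100$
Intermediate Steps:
$D{\left(X \right)} = \frac{-3 + X}{-4 + X}$ ($D{\left(X \right)} = \frac{X - 3}{X - 4} = \frac{-3 + X}{-4 + X}$)
$- 40 \left(-41 + \left(-21 + D{\left(-2 \right)}\right) \left(20 + 19\right)\right) = - 40 \left(-41 + \left(-21 + \frac{-3 - 2}{-4 - 2}\right) \left(20 + 19\right)\right) = - 40 \left(-41 + \left(-21 + \frac{1}{-6} \left(-5\right)\right) 39\right) = - 40 \left(-41 + \left(-21 - - \frac{5}{6}\right) 39\right) = - 40 \left(-41 + \left(-21 + \frac{5}{6}\right) 39\right) = - 40 \left(-41 - \frac{1573}{2}\right) = \left(-40\right) \left(- \frac{1655}{2}\right) = 33100$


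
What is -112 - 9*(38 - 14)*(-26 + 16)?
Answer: 2048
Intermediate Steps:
-112 - 9*(38 - 14)*(-26 + 16) = -112 - 216*(-10) = -112 - 9*(-240) = -112 + 2160 = 2048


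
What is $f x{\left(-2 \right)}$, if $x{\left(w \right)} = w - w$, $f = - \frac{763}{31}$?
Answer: $0$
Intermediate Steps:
$f = - \frac{763}{31}$ ($f = \left(-763\right) \frac{1}{31} = - \frac{763}{31} \approx -24.613$)
$x{\left(w \right)} = 0$
$f x{\left(-2 \right)} = \left(- \frac{763}{31}\right) 0 = 0$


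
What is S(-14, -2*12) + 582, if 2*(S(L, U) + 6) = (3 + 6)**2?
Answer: 1233/2 ≈ 616.50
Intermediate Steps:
S(L, U) = 69/2 (S(L, U) = -6 + (3 + 6)**2/2 = -6 + (1/2)*9**2 = -6 + (1/2)*81 = -6 + 81/2 = 69/2)
S(-14, -2*12) + 582 = 69/2 + 582 = 1233/2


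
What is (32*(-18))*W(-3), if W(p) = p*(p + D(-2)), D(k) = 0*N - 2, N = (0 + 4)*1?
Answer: -8640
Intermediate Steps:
N = 4 (N = 4*1 = 4)
D(k) = -2 (D(k) = 0*4 - 2 = 0 - 2 = -2)
W(p) = p*(-2 + p) (W(p) = p*(p - 2) = p*(-2 + p))
(32*(-18))*W(-3) = (32*(-18))*(-3*(-2 - 3)) = -(-1728)*(-5) = -576*15 = -8640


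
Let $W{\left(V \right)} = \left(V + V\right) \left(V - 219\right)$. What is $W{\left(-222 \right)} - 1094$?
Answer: $194710$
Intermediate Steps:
$W{\left(V \right)} = 2 V \left(-219 + V\right)$
$W{\left(-222 \right)} - 1094 = 2 \left(-222\right) \left(-219 - 222\right) - 1094 = 2 \left(-222\right) \left(-441\right) - 1094 = 195804 - 1094 = 194710$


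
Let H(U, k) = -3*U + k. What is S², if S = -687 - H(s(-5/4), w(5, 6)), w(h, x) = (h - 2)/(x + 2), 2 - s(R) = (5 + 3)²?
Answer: 48818169/64 ≈ 7.6278e+5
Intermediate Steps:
s(R) = -62 (s(R) = 2 - (5 + 3)² = 2 - 1*8² = 2 - 1*64 = 2 - 64 = -62)
w(h, x) = (-2 + h)/(2 + x)
H(U, k) = k - 3*U
S = -6987/8 (S = -687 - ((-2 + 5)/(2 + 6) - 3*(-62)) = -687 - (3/8 + 186) = -687 - 1*1491/8 = -687 - 1491/8 = -6987/8 ≈ -873.38)
S² = (-6987/8)² = 48818169/64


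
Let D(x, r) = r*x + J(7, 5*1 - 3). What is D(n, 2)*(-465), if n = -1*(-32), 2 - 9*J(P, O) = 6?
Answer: -88660/3 ≈ -29553.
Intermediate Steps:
J(P, O) = -4/9 (J(P, O) = 2/9 - ⅑*6 = 2/9 - ⅔ = -4/9)
n = 32
D(x, r) = -4/9 + r*x (D(x, r) = r*x - 4/9 = -4/9 + r*x)
D(n, 2)*(-465) = (-4/9 + 2*32)*(-465) = (-4/9 + 64)*(-465) = (572/9)*(-465) = -88660/3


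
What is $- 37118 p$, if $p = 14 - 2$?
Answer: $-445416$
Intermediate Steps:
$p = 12$ ($p = 14 - 2 = 12$)
$- 37118 p = \left(-37118\right) 12 = -445416$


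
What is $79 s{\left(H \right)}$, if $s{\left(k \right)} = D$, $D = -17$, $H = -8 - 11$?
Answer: $-1343$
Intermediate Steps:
$H = -19$
$s{\left(k \right)} = -17$
$79 s{\left(H \right)} = 79 \left(-17\right) = -1343$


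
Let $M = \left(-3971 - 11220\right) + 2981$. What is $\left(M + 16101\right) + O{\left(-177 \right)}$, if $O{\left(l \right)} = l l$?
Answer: $35220$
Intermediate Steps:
$O{\left(l \right)} = l^{2}$
$M = -12210$ ($M = -15191 + 2981 = -12210$)
$\left(M + 16101\right) + O{\left(-177 \right)} = \left(-12210 + 16101\right) + \left(-177\right)^{2} = 3891 + 31329 = 35220$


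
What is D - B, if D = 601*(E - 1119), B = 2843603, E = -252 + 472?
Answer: -3383902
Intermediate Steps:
E = 220
D = -540299 (D = 601*(220 - 1119) = 601*(-899) = -540299)
D - B = -540299 - 1*2843603 = -540299 - 2843603 = -3383902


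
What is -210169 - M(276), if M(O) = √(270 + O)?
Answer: -210169 - √546 ≈ -2.1019e+5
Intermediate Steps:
-210169 - M(276) = -210169 - √(270 + 276) = -210169 - √546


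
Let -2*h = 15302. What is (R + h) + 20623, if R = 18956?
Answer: 31928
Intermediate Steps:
h = -7651 (h = -½*15302 = -7651)
(R + h) + 20623 = (18956 - 7651) + 20623 = 11305 + 20623 = 31928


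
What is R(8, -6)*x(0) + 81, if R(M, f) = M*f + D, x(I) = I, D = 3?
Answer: 81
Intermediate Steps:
R(M, f) = 3 + M*f (R(M, f) = M*f + 3 = 3 + M*f)
R(8, -6)*x(0) + 81 = (3 + 8*(-6))*0 + 81 = (3 - 48)*0 + 81 = -45*0 + 81 = 0 + 81 = 81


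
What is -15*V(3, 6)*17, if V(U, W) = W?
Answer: -1530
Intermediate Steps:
-15*V(3, 6)*17 = -15*6*17 = -90*17 = -1530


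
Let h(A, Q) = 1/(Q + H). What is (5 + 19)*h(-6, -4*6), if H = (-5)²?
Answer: 24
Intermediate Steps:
H = 25
h(A, Q) = 1/(25 + Q) (h(A, Q) = 1/(Q + 25) = 1/(25 + Q))
(5 + 19)*h(-6, -4*6) = (5 + 19)/(25 - 4*6) = 24/(25 - 24) = 24/1 = 24*1 = 24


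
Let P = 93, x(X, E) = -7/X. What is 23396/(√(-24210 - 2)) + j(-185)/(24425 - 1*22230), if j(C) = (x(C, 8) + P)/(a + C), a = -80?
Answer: -17212/107609875 - 11698*I*√6053/6053 ≈ -0.00015995 - 150.36*I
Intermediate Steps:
j(C) = (93 - 7/C)/(-80 + C) (j(C) = (-7/C + 93)/(-80 + C) = (93 - 7/C)/(-80 + C))
23396/(√(-24210 - 2)) + j(-185)/(24425 - 1*22230) = 23396/(√(-24210 - 2)) + ((-7 + 93*(-185))/((-185)*(-80 - 185)))/(24425 - 1*22230) = 23396/(√(-24212)) + (-1/185*(-7 - 17205)/(-265))/(24425 - 22230) = 23396/((2*I*√6053)) - 1/185*(-1/265)*(-17212)/2195 = 23396*(-I*√6053/12106) - 17212/49025*1/2195 = -11698*I*√6053/6053 - 17212/107609875 = -17212/107609875 - 11698*I*√6053/6053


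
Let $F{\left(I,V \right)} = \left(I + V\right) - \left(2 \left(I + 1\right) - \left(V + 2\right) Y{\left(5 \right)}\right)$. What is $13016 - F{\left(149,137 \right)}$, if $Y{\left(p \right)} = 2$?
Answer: $12752$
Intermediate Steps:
$F{\left(I,V \right)} = 2 - I + 3 V$ ($F{\left(I,V \right)} = \left(I + V\right) - \left(2 \left(I + 1\right) - \left(V + 2\right) 2\right) = \left(I + V\right) - \left(2 \left(1 + I\right) - \left(2 + V\right) 2\right) = \left(I + V\right) - \left(-2 - 2 V + 2 I\right) = \left(I + V\right) + \left(2 - 2 I + 2 V\right) = 2 - I + 3 V$)
$13016 - F{\left(149,137 \right)} = 13016 - \left(2 - 149 + 3 \cdot 137\right) = 13016 - \left(2 - 149 + 411\right) = 13016 - 264 = 12752$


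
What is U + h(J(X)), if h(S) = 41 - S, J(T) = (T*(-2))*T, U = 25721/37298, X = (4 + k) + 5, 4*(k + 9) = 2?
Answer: 46282/1097 ≈ 42.190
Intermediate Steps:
k = -17/2 (k = -9 + (¼)*2 = -9 + ½ = -17/2 ≈ -8.5000)
X = ½ (X = (4 - 17/2) + 5 = -9/2 + 5 = ½ ≈ 0.50000)
U = 1513/2194 (U = 25721*(1/37298) = 1513/2194 ≈ 0.68961)
J(T) = -2*T² (J(T) = (-2*T)*T = -2*T²)
U + h(J(X)) = 1513/2194 + (41 - (-2)*(½)²) = 1513/2194 + (41 - (-2)/4) = 1513/2194 + (41 - 1*(-½)) = 1513/2194 + (41 + ½) = 1513/2194 + 83/2 = 46282/1097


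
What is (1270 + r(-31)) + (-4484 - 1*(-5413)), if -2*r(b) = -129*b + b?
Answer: 215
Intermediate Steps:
r(b) = 64*b (r(b) = -(-129*b + b)/2 = -(-64)*b = 64*b)
(1270 + r(-31)) + (-4484 - 1*(-5413)) = (1270 + 64*(-31)) + (-4484 - 1*(-5413)) = (1270 - 1984) + (-4484 + 5413) = -714 + 929 = 215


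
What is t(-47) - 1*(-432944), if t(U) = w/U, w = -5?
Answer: 20348373/47 ≈ 4.3294e+5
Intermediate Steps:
t(U) = -5/U
t(-47) - 1*(-432944) = -5/(-47) - 1*(-432944) = -5*(-1/47) + 432944 = 5/47 + 432944 = 20348373/47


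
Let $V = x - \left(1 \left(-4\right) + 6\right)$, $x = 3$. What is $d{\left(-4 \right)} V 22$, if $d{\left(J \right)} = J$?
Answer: $-88$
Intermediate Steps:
$V = 1$ ($V = 3 - \left(1 \left(-4\right) + 6\right) = 3 - \left(-4 + 6\right) = 3 - 2 = 1$)
$d{\left(-4 \right)} V 22 = \left(-4\right) 1 \cdot 22 = \left(-4\right) 22 = -88$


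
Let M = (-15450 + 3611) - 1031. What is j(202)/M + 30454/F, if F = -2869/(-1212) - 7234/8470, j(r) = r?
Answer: 1005885598894289/49976854785 ≈ 20127.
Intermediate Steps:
M = -12870 (M = -11839 - 1031 = -12870)
F = 7766411/5132820 (F = -2869*(-1/1212) - 7234*1/8470 = 2869/1212 - 3617/4235 = 7766411/5132820 ≈ 1.5131)
j(202)/M + 30454/F = 202/(-12870) + 30454/(7766411/5132820) = 202*(-1/12870) + 30454*(5132820/7766411) = -101/6435 + 156314900280/7766411 = 1005885598894289/49976854785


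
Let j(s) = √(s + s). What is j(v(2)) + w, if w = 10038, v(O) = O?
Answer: 10040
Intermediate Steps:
j(s) = √2*√s (j(s) = √(2*s) = √2*√s)
j(v(2)) + w = √2*√2 + 10038 = 2 + 10038 = 10040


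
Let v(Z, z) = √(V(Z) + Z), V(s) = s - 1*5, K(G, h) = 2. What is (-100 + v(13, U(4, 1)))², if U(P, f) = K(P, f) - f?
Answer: (100 - √21)² ≈ 9104.5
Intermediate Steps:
V(s) = -5 + s (V(s) = s - 5 = -5 + s)
U(P, f) = 2 - f
v(Z, z) = √(-5 + 2*Z) (v(Z, z) = √((-5 + Z) + Z) = √(-5 + 2*Z))
(-100 + v(13, U(4, 1)))² = (-100 + √(-5 + 2*13))² = (-100 + √(-5 + 26))² = (-100 + √21)²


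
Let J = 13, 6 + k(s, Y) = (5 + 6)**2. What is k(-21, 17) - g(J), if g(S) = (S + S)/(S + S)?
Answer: 114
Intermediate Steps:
k(s, Y) = 115 (k(s, Y) = -6 + (5 + 6)**2 = -6 + 11**2 = -6 + 121 = 115)
g(S) = 1 (g(S) = (2*S)/((2*S)) = (2*S)*(1/(2*S)) = 1)
k(-21, 17) - g(J) = 115 - 1*1 = 115 - 1 = 114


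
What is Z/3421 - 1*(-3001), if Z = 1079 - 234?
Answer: 10267266/3421 ≈ 3001.2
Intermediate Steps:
Z = 845
Z/3421 - 1*(-3001) = 845/3421 - 1*(-3001) = 845*(1/3421) + 3001 = 845/3421 + 3001 = 10267266/3421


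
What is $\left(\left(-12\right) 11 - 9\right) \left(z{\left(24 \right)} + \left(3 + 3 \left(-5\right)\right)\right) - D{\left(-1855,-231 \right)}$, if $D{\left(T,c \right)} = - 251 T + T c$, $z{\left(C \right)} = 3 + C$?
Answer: $-896225$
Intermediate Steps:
$\left(\left(-12\right) 11 - 9\right) \left(z{\left(24 \right)} + \left(3 + 3 \left(-5\right)\right)\right) - D{\left(-1855,-231 \right)} = \left(\left(-12\right) 11 - 9\right) \left(\left(3 + 24\right) + \left(3 + 3 \left(-5\right)\right)\right) - - 1855 \left(-251 - 231\right) = \left(-132 - 9\right) \left(27 + \left(3 - 15\right)\right) - \left(-1855\right) \left(-482\right) = - 141 \left(27 - 12\right) - 894110 = \left(-141\right) 15 - 894110 = -2115 - 894110 = -896225$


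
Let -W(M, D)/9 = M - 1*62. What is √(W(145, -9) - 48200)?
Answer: I*√48947 ≈ 221.24*I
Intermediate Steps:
W(M, D) = 558 - 9*M (W(M, D) = -9*(M - 1*62) = -9*(M - 62) = -9*(-62 + M) = 558 - 9*M)
√(W(145, -9) - 48200) = √((558 - 9*145) - 48200) = √((558 - 1305) - 48200) = √(-747 - 48200) = √(-48947) = I*√48947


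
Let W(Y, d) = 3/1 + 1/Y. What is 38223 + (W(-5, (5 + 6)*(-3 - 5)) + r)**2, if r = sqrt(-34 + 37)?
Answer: 955846/25 + 28*sqrt(3)/5 ≈ 38244.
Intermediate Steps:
W(Y, d) = 3 + 1/Y (W(Y, d) = 3*1 + 1/Y = 3 + 1/Y)
r = sqrt(3) ≈ 1.7320
38223 + (W(-5, (5 + 6)*(-3 - 5)) + r)**2 = 38223 + ((3 + 1/(-5)) + sqrt(3))**2 = 38223 + ((3 - 1/5) + sqrt(3))**2 = 38223 + (14/5 + sqrt(3))**2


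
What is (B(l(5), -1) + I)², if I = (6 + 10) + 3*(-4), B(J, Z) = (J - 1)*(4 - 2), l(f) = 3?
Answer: 64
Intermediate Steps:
B(J, Z) = -2 + 2*J (B(J, Z) = (-1 + J)*2 = -2 + 2*J)
I = 4 (I = 16 - 12 = 4)
(B(l(5), -1) + I)² = ((-2 + 2*3) + 4)² = ((-2 + 6) + 4)² = (4 + 4)² = 8² = 64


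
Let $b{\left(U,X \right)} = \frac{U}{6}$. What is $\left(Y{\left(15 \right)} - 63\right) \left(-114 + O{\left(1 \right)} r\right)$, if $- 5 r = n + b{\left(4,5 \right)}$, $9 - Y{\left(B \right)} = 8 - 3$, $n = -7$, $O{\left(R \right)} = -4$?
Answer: $\frac{105374}{15} \approx 7024.9$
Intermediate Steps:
$Y{\left(B \right)} = 4$ ($Y{\left(B \right)} = 9 - \left(8 - 3\right) = 9 - 5 = 4$)
$b{\left(U,X \right)} = \frac{U}{6}$ ($b{\left(U,X \right)} = U \frac{1}{6} = \frac{U}{6}$)
$r = \frac{19}{15}$ ($r = - \frac{-7 + \frac{1}{6} \cdot 4}{5} = - \frac{-7 + \frac{2}{3}}{5} = \left(- \frac{1}{5}\right) \left(- \frac{19}{3}\right) = \frac{19}{15} \approx 1.2667$)
$\left(Y{\left(15 \right)} - 63\right) \left(-114 + O{\left(1 \right)} r\right) = \left(4 - 63\right) \left(-114 - \frac{76}{15}\right) = - 59 \left(-114 - \frac{76}{15}\right) = \left(-59\right) \left(- \frac{1786}{15}\right) = \frac{105374}{15}$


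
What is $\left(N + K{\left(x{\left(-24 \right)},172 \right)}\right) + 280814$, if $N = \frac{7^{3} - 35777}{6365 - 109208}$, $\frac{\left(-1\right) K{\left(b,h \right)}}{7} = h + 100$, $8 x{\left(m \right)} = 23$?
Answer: $\frac{28683976564}{102843} \approx 2.7891 \cdot 10^{5}$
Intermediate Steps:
$x{\left(m \right)} = \frac{23}{8}$ ($x{\left(m \right)} = \frac{1}{8} \cdot 23 = \frac{23}{8}$)
$K{\left(b,h \right)} = -700 - 7 h$ ($K{\left(b,h \right)} = - 7 \left(h + 100\right) = - 7 \left(100 + h\right) = -700 - 7 h$)
$N = \frac{35434}{102843}$ ($N = \frac{343 - 35777}{-102843} = \left(-35434\right) \left(- \frac{1}{102843}\right) = \frac{35434}{102843} \approx 0.34454$)
$\left(N + K{\left(x{\left(-24 \right)},172 \right)}\right) + 280814 = \left(\frac{35434}{102843} - 1904\right) + 280814 = - \frac{195777638}{102843} + 280814 = \frac{28683976564}{102843}$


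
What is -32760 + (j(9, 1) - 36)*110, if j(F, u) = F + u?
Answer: -35620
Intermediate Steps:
-32760 + (j(9, 1) - 36)*110 = -32760 + ((9 + 1) - 36)*110 = -32760 + (10 - 36)*110 = -32760 - 26*110 = -32760 - 2860 = -35620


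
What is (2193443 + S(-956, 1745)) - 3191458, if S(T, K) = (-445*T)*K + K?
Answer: 741361630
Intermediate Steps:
S(T, K) = K - 445*K*T (S(T, K) = -445*K*T + K = K - 445*K*T)
(2193443 + S(-956, 1745)) - 3191458 = (2193443 + 1745*(1 - 445*(-956))) - 3191458 = (2193443 + 1745*(1 + 425420)) - 3191458 = (2193443 + 1745*425421) - 3191458 = (2193443 + 742359645) - 3191458 = 744553088 - 3191458 = 741361630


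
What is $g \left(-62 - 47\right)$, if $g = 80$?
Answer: $-8720$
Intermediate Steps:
$g \left(-62 - 47\right) = 80 \left(-62 - 47\right) = 80 \left(-109\right) = -8720$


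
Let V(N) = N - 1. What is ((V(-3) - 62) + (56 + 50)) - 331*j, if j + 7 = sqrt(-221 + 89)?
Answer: 2357 - 662*I*sqrt(33) ≈ 2357.0 - 3802.9*I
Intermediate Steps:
V(N) = -1 + N
j = -7 + 2*I*sqrt(33) (j = -7 + sqrt(-221 + 89) = -7 + sqrt(-132) = -7 + 2*I*sqrt(33) ≈ -7.0 + 11.489*I)
((V(-3) - 62) + (56 + 50)) - 331*j = (((-1 - 3) - 62) + (56 + 50)) - 331*(-7 + 2*I*sqrt(33)) = ((-4 - 62) + 106) + (2317 - 662*I*sqrt(33)) = (-66 + 106) + (2317 - 662*I*sqrt(33)) = 40 + (2317 - 662*I*sqrt(33)) = 2357 - 662*I*sqrt(33)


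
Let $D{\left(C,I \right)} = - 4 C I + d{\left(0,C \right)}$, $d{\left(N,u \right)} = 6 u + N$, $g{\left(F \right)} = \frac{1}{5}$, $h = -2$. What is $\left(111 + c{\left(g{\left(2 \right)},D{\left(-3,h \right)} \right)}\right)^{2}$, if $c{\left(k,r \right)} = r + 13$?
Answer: $6724$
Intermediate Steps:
$g{\left(F \right)} = \frac{1}{5}$
$d{\left(N,u \right)} = N + 6 u$
$D{\left(C,I \right)} = 6 C - 4 C I$ ($D{\left(C,I \right)} = - 4 C I + \left(0 + 6 C\right) = - 4 C I + 6 C = 6 C - 4 C I$)
$c{\left(k,r \right)} = 13 + r$
$\left(111 + c{\left(g{\left(2 \right)},D{\left(-3,h \right)} \right)}\right)^{2} = \left(111 + \left(13 + 2 \left(-3\right) \left(3 - -4\right)\right)\right)^{2} = \left(111 + \left(13 + 2 \left(-3\right) \left(3 + 4\right)\right)\right)^{2} = \left(111 + \left(13 + 2 \left(-3\right) 7\right)\right)^{2} = \left(111 + \left(13 - 42\right)\right)^{2} = \left(111 - 29\right)^{2} = 82^{2} = 6724$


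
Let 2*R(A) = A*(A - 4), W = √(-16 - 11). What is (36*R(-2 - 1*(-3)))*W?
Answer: -162*I*√3 ≈ -280.59*I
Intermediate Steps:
W = 3*I*√3 (W = √(-27) = 3*I*√3 ≈ 5.1962*I)
R(A) = A*(-4 + A)/2 (R(A) = (A*(A - 4))/2 = (A*(-4 + A))/2 = A*(-4 + A)/2)
(36*R(-2 - 1*(-3)))*W = (36*((-2 - 1*(-3))*(-4 + (-2 - 1*(-3)))/2))*(3*I*√3) = (36*((-2 + 3)*(-4 + (-2 + 3))/2))*(3*I*√3) = (36*((½)*1*(-4 + 1)))*(3*I*√3) = (36*((½)*1*(-3)))*(3*I*√3) = (36*(-3/2))*(3*I*√3) = -162*I*√3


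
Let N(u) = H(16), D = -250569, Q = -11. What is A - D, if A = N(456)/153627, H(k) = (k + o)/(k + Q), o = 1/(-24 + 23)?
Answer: 12831387922/51209 ≈ 2.5057e+5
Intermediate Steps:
o = -1 (o = 1/(-1) = -1)
H(k) = (-1 + k)/(-11 + k) (H(k) = (k - 1)/(k - 11) = (-1 + k)/(-11 + k))
N(u) = 3 (N(u) = (-1 + 16)/(-11 + 16) = 15/5 = (1/5)*15 = 3)
A = 1/51209 (A = 3/153627 = 3*(1/153627) = 1/51209 ≈ 1.9528e-5)
A - D = 1/51209 - 1*(-250569) = 1/51209 + 250569 = 12831387922/51209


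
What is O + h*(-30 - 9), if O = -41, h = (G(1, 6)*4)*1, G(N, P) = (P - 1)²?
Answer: -3941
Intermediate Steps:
G(N, P) = (-1 + P)²
h = 100 (h = ((-1 + 6)²*4)*1 = (5²*4)*1 = (25*4)*1 = 100*1 = 100)
O + h*(-30 - 9) = -41 + 100*(-30 - 9) = -41 + 100*(-39) = -41 - 3900 = -3941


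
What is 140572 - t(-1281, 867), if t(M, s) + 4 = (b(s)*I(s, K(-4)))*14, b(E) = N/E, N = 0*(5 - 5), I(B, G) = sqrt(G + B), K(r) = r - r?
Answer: 140576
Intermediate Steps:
K(r) = 0
I(B, G) = sqrt(B + G)
N = 0 (N = 0*0 = 0)
b(E) = 0 (b(E) = 0/E = 0)
t(M, s) = -4 (t(M, s) = -4 + (0*sqrt(s + 0))*14 = -4 + (0*sqrt(s))*14 = -4 + 0*14 = -4 + 0 = -4)
140572 - t(-1281, 867) = 140572 - 1*(-4) = 140572 + 4 = 140576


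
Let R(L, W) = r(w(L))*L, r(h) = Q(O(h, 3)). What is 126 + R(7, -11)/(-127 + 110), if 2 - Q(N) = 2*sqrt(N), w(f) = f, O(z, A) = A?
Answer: 2128/17 + 14*sqrt(3)/17 ≈ 126.60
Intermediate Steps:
Q(N) = 2 - 2*sqrt(N)
r(h) = 2 - 2*sqrt(3)
R(L, W) = L*(2 - 2*sqrt(3)) (R(L, W) = (2 - 2*sqrt(3))*L = L*(2 - 2*sqrt(3)))
126 + R(7, -11)/(-127 + 110) = 126 + (2*7*(1 - sqrt(3)))/(-127 + 110) = 126 + (14 - 14*sqrt(3))/(-17) = 126 - (14 - 14*sqrt(3))/17 = 126 + (-14/17 + 14*sqrt(3)/17) = 2128/17 + 14*sqrt(3)/17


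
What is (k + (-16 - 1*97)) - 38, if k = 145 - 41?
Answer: -47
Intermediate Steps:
k = 104
(k + (-16 - 1*97)) - 38 = (104 + (-16 - 1*97)) - 38 = (104 + (-16 - 97)) - 38 = (104 - 113) - 38 = -9 - 38 = -47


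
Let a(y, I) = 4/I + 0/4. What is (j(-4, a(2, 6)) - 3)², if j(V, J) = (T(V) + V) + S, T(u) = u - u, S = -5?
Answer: 144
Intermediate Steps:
T(u) = 0
a(y, I) = 4/I (a(y, I) = 4/I + 0*(¼) = 4/I + 0 = 4/I)
j(V, J) = -5 + V (j(V, J) = (0 + V) - 5 = V - 5 = -5 + V)
(j(-4, a(2, 6)) - 3)² = ((-5 - 4) - 3)² = (-9 - 3)² = (-12)² = 144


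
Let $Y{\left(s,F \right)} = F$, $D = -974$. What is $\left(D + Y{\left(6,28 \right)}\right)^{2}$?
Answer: $894916$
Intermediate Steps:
$\left(D + Y{\left(6,28 \right)}\right)^{2} = \left(-974 + 28\right)^{2} = \left(-946\right)^{2} = 894916$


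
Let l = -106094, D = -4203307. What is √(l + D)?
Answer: I*√4309401 ≈ 2075.9*I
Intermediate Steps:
√(l + D) = √(-106094 - 4203307) = √(-4309401) = I*√4309401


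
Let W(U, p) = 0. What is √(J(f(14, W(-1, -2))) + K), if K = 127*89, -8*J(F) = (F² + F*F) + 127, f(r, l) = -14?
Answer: √179810/4 ≈ 106.01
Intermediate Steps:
J(F) = -127/8 - F²/4 (J(F) = -((F² + F*F) + 127)/8 = -((F² + F²) + 127)/8 = -(2*F² + 127)/8 = -(127 + 2*F²)/8 = -127/8 - F²/4)
K = 11303
√(J(f(14, W(-1, -2))) + K) = √((-127/8 - ¼*(-14)²) + 11303) = √((-127/8 - ¼*196) + 11303) = √((-127/8 - 49) + 11303) = √(-519/8 + 11303) = √(89905/8) = √179810/4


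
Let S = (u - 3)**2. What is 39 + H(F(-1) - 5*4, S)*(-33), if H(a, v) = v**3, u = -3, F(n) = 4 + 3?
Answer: -1539609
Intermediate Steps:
F(n) = 7
S = 36 (S = (-3 - 3)**2 = (-6)**2 = 36)
39 + H(F(-1) - 5*4, S)*(-33) = 39 + 36**3*(-33) = 39 + 46656*(-33) = 39 - 1539648 = -1539609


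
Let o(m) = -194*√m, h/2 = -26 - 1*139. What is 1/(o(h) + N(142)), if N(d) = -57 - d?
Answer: I/(-199*I + 194*√330) ≈ -1.5972e-5 + 0.00028285*I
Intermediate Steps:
h = -330 (h = 2*(-26 - 1*139) = 2*(-26 - 139) = 2*(-165) = -330)
1/(o(h) + N(142)) = 1/(-194*I*√330 + (-57 - 1*142)) = 1/(-194*I*√330 + (-57 - 142)) = 1/(-194*I*√330 - 199) = 1/(-199 - 194*I*√330)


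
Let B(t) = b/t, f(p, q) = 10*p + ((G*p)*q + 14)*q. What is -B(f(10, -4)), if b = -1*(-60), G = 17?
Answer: -15/691 ≈ -0.021708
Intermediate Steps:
b = 60
f(p, q) = 10*p + q*(14 + 17*p*q) (f(p, q) = 10*p + ((17*p)*q + 14)*q = 10*p + (17*p*q + 14)*q = 10*p + (14 + 17*p*q)*q = 10*p + q*(14 + 17*p*q))
B(t) = 60/t
-B(f(10, -4)) = -60/(10*10 + 14*(-4) + 17*10*(-4)²) = -60/(100 - 56 + 17*10*16) = -60/(100 - 56 + 2720) = -60/2764 = -1*15/691 = -15/691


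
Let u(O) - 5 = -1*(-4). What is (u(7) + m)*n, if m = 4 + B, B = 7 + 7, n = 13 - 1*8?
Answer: 135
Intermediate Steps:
u(O) = 9 (u(O) = 5 - 1*(-4) = 5 + 4 = 9)
n = 5 (n = 13 - 8 = 5)
B = 14
m = 18 (m = 4 + 14 = 18)
(u(7) + m)*n = (9 + 18)*5 = 27*5 = 135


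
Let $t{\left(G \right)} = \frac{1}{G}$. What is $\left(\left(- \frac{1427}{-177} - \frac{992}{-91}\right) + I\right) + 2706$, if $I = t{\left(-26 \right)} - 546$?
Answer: $\frac{70191883}{32214} \approx 2178.9$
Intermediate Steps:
$I = - \frac{14197}{26}$ ($I = \frac{1}{-26} - 546 = - \frac{1}{26} - 546 = - \frac{14197}{26} \approx -546.04$)
$\left(\left(- \frac{1427}{-177} - \frac{992}{-91}\right) + I\right) + 2706 = \left(\left(- \frac{1427}{-177} - \frac{992}{-91}\right) - \frac{14197}{26}\right) + 2706 = \left(\left(\left(-1427\right) \left(- \frac{1}{177}\right) - - \frac{992}{91}\right) - \frac{14197}{26}\right) + 2706 = \left(\left(\frac{1427}{177} + \frac{992}{91}\right) - \frac{14197}{26}\right) + 2706 = \left(\frac{305441}{16107} - \frac{14197}{26}\right) + 2706 = - \frac{16979201}{32214} + 2706 = \frac{70191883}{32214}$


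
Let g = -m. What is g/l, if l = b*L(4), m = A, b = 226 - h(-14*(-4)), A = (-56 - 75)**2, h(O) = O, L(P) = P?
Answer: -17161/680 ≈ -25.237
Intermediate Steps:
A = 17161 (A = (-131)**2 = 17161)
b = 170 (b = 226 - (-14)*(-4) = 226 - 1*56 = 226 - 56 = 170)
m = 17161
l = 680 (l = 170*4 = 680)
g = -17161 (g = -1*17161 = -17161)
g/l = -17161/680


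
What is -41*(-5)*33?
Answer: 6765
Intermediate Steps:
-41*(-5)*33 = 205*33 = 6765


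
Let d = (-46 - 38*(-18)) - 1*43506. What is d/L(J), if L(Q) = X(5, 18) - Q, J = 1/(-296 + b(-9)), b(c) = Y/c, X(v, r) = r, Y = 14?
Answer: -114800504/48213 ≈ -2381.1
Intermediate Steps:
b(c) = 14/c
J = -9/2678 (J = 1/(-296 + 14/(-9)) = 1/(-296 + 14*(-⅑)) = 1/(-296 - 14/9) = 1/(-2678/9) = -9/2678 ≈ -0.0033607)
L(Q) = 18 - Q
d = -42868 (d = (-46 + 684) - 43506 = 638 - 43506 = -42868)
d/L(J) = -42868/(18 - 1*(-9/2678)) = -42868/(18 + 9/2678) = -42868/48213/2678 = -42868*2678/48213 = -114800504/48213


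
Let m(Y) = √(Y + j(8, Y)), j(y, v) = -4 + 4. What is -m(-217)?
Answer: -I*√217 ≈ -14.731*I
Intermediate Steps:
j(y, v) = 0
m(Y) = √Y (m(Y) = √(Y + 0) = √Y)
-m(-217) = -√(-217) = -I*√217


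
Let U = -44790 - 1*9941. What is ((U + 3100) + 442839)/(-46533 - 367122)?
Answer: -391208/413655 ≈ -0.94573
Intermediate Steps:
U = -54731 (U = -44790 - 9941 = -54731)
((U + 3100) + 442839)/(-46533 - 367122) = ((-54731 + 3100) + 442839)/(-46533 - 367122) = (-51631 + 442839)/(-413655) = 391208*(-1/413655) = -391208/413655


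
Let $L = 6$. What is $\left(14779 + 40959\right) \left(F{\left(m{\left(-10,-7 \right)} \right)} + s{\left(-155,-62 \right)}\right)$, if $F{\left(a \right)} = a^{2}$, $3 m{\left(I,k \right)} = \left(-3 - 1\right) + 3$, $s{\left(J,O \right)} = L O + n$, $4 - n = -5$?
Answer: $- \frac{182040308}{9} \approx -2.0227 \cdot 10^{7}$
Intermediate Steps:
$n = 9$ ($n = 4 - -5 = 4 + 5 = 9$)
$s{\left(J,O \right)} = 9 + 6 O$ ($s{\left(J,O \right)} = 6 O + 9 = 9 + 6 O$)
$m{\left(I,k \right)} = - \frac{1}{3}$ ($m{\left(I,k \right)} = \frac{\left(-3 - 1\right) + 3}{3} = \frac{-4 + 3}{3} = \frac{1}{3} \left(-1\right) = - \frac{1}{3}$)
$\left(14779 + 40959\right) \left(F{\left(m{\left(-10,-7 \right)} \right)} + s{\left(-155,-62 \right)}\right) = \left(14779 + 40959\right) \left(\left(- \frac{1}{3}\right)^{2} + \left(9 + 6 \left(-62\right)\right)\right) = 55738 \left(\frac{1}{9} + \left(9 - 372\right)\right) = 55738 \left(\frac{1}{9} - 363\right) = 55738 \left(- \frac{3266}{9}\right) = - \frac{182040308}{9}$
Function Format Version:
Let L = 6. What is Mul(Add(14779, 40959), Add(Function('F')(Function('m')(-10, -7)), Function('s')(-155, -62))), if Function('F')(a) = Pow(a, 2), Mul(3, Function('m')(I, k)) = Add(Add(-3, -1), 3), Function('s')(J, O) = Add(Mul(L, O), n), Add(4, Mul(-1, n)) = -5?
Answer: Rational(-182040308, 9) ≈ -2.0227e+7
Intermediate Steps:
n = 9 (n = Add(4, Mul(-1, -5)) = Add(4, 5) = 9)
Function('s')(J, O) = Add(9, Mul(6, O)) (Function('s')(J, O) = Add(Mul(6, O), 9) = Add(9, Mul(6, O)))
Function('m')(I, k) = Rational(-1, 3) (Function('m')(I, k) = Mul(Rational(1, 3), Add(Add(-3, -1), 3)) = Mul(Rational(1, 3), Add(-4, 3)) = Mul(Rational(1, 3), -1) = Rational(-1, 3))
Mul(Add(14779, 40959), Add(Function('F')(Function('m')(-10, -7)), Function('s')(-155, -62))) = Mul(Add(14779, 40959), Add(Pow(Rational(-1, 3), 2), Add(9, Mul(6, -62)))) = Mul(55738, Add(Rational(1, 9), Add(9, -372))) = Mul(55738, Add(Rational(1, 9), -363)) = Mul(55738, Rational(-3266, 9)) = Rational(-182040308, 9)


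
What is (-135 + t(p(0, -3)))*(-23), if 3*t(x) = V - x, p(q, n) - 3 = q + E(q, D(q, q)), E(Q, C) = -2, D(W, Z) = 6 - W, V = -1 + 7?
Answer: 9200/3 ≈ 3066.7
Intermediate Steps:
V = 6
p(q, n) = 1 + q (p(q, n) = 3 + (q - 2) = 3 + (-2 + q) = 1 + q)
t(x) = 2 - x/3 (t(x) = (6 - x)/3 = 2 - x/3)
(-135 + t(p(0, -3)))*(-23) = (-135 + (2 - (1 + 0)/3))*(-23) = (-135 + (2 - ⅓*1))*(-23) = (-135 + (2 - ⅓))*(-23) = (-135 + 5/3)*(-23) = -400/3*(-23) = 9200/3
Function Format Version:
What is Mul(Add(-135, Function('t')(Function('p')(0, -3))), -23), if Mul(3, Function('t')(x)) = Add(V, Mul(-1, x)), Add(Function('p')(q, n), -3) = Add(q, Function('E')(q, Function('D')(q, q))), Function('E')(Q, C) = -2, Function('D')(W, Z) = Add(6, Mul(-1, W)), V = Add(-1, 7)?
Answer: Rational(9200, 3) ≈ 3066.7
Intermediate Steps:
V = 6
Function('p')(q, n) = Add(1, q) (Function('p')(q, n) = Add(3, Add(q, -2)) = Add(3, Add(-2, q)) = Add(1, q))
Function('t')(x) = Add(2, Mul(Rational(-1, 3), x)) (Function('t')(x) = Mul(Rational(1, 3), Add(6, Mul(-1, x))) = Add(2, Mul(Rational(-1, 3), x)))
Mul(Add(-135, Function('t')(Function('p')(0, -3))), -23) = Mul(Add(-135, Add(2, Mul(Rational(-1, 3), Add(1, 0)))), -23) = Mul(Add(-135, Add(2, Mul(Rational(-1, 3), 1))), -23) = Mul(Add(-135, Add(2, Rational(-1, 3))), -23) = Mul(Add(-135, Rational(5, 3)), -23) = Mul(Rational(-400, 3), -23) = Rational(9200, 3)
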